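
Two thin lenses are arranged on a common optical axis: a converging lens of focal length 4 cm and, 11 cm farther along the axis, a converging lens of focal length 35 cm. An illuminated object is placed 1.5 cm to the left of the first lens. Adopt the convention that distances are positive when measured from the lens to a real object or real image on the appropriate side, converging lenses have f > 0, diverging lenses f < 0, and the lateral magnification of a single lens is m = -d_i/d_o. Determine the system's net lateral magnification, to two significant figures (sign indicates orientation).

2.6

First lens: d_i1 = 1/(1/4 - 1/1.5) = -2.400 cm.
m_1 = -(-2.400)/1.5 = 1.6000.
With d_i1 < 0 the first image is virtual and lies on the object side; the object distance for lens 2 is d_o2 = 11 - (-2.400) = 13.400 cm.
Second lens: d_i2 = 1/(1/35 - 1/(13.400)) = -21.713 cm.
m_2 = -(-21.713)/(13.400) = 1.6204.
The system's lateral magnification is m_1 m_2 = (1.6000)(1.6204) = 2.5926.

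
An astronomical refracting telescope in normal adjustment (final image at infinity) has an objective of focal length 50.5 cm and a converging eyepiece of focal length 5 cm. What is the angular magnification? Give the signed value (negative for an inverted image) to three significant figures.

M = -f_obj/f_eye = -50.5/(5) = -10.100.

-10.1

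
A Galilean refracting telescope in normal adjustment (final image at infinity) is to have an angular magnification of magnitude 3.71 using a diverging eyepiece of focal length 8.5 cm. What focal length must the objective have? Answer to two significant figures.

32 cm

|M| = f_obj/|f_eye|, so f_obj = |M| x |f_eye| = 3.71 x 8.5 = 31.535 cm.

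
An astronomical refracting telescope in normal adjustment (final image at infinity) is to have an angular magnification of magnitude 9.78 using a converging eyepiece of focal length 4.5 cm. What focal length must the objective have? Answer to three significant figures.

44.0 cm

|M| = f_obj/|f_eye|, so f_obj = |M| x |f_eye| = 9.78 x 4.5 = 44.010 cm.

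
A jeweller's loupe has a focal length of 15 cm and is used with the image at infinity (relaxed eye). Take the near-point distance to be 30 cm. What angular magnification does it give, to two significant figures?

2.0

M = D/f = 30/15 = 2.000.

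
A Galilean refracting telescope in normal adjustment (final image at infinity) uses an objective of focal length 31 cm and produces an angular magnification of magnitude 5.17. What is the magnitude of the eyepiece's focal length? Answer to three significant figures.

|M| = f_obj/|f_eye|, so |f_eye| = f_obj/|M| = 31/5.17 = 5.996 cm.
(The eyepiece is diverging, so its signed focal length is -5.996 cm.)

6.00 cm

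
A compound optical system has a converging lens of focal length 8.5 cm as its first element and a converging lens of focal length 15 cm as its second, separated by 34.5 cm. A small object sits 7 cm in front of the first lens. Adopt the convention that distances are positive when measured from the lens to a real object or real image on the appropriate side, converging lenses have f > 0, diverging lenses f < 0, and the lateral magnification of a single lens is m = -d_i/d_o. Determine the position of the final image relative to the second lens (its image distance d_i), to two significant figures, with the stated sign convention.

Lens 1: 1/d_i1 = 1/f_1 - 1/d_o1 = 1/8.5 - 1/7 = -0.02521 cm^-1, so d_i1 = -39.667 cm.
With d_i1 < 0 the first image is virtual and lies on the object side; the object distance for lens 2 is d_o2 = 34.5 - (-39.667) = 74.167 cm.
Lens 2: 1/d_i2 = 1/f_2 - 1/d_o2 = 1/15 - 1/(74.167) = 0.05318 cm^-1, so d_i2 = 18.803 cm.

19 cm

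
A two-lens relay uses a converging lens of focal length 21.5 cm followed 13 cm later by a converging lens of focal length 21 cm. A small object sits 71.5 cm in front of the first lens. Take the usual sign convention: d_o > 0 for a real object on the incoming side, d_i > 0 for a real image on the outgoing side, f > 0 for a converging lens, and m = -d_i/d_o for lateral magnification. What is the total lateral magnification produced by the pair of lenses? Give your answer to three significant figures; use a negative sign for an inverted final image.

-0.233

Lens 1: 1/d_i1 = 1/f_1 - 1/d_o1 = 1/21.5 - 1/71.5 = 0.03253 cm^-1, so d_i1 = 30.745 cm.
m_1 = -(30.745)/71.5 = -0.4300.
This image would form 30.745 cm past lens 1, i.e. 17.745 cm beyond lens 2, so it is a virtual object for lens 2: d_o2 = 13 - 30.745 = -17.745 cm.
Lens 2: 1/d_i2 = 1/f_2 - 1/d_o2 = 1/21 - 1/(-17.745) = 0.10397 cm^-1, so d_i2 = 9.618 cm.
m_2 = -(9.618)/(-17.745) = 0.5420.
The system's lateral magnification is m_1 m_2 = (-0.4300)(0.5420) = -0.2331.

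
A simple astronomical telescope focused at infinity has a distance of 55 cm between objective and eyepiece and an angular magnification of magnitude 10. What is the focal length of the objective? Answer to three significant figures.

50.0 cm

In normal adjustment the tube length equals f_obj + f_eye and |M| = f_obj/f_eye.
So f_obj = 10 f_eye and 10 f_eye + f_eye = 55 cm, giving f_eye = 55/11 = 5.000 cm and f_obj = 50.000 cm.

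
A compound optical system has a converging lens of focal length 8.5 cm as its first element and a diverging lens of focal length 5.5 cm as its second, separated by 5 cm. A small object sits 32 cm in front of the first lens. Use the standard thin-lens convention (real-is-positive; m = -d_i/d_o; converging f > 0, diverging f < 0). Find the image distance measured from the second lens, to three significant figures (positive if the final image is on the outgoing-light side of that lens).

-33.7 cm

Lens 1: 1/d_i1 = 1/f_1 - 1/d_o1 = 1/8.5 - 1/32 = 0.08640 cm^-1, so d_i1 = 11.574 cm.
This image would form 11.574 cm past lens 1, i.e. 6.574 cm beyond lens 2, so it is a virtual object for lens 2: d_o2 = 5 - 11.574 = -6.574 cm.
Lens 2: 1/d_i2 = 1/f_2 - 1/d_o2 = 1/(-5.5) - 1/(-6.574) = -0.02971 cm^-1, so d_i2 = -33.653 cm.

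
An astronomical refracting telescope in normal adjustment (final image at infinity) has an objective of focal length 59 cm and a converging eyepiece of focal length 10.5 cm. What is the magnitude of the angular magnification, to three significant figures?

5.62

|M| = f_obj/|f_eye| = 59/10.5 = 5.619.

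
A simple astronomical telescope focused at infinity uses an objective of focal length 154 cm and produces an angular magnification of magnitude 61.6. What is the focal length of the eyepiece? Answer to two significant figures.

|M| = f_obj/f_eye, so f_eye = f_obj/|M| = 154/61.6 = 2.500 cm.

2.5 cm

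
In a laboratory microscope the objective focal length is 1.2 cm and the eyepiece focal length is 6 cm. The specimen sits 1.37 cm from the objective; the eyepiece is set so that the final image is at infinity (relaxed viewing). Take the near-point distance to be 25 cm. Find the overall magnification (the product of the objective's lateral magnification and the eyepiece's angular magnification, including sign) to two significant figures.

Objective: 1/d_i = 1/f_obj - 1/d_o = 1/1.2 - 1/1.37 = 0.10341 cm^-1, so d_i = 9.671 cm.
m_obj = -d_i/d_o = -9.671/1.37 = -7.059.
Eyepiece angular magnification (image at infinity): M_eye = D/f_e = 25/6 = 4.167.
Overall M = m_obj x M_eye = (-7.059)(4.167) = -29.41.

-29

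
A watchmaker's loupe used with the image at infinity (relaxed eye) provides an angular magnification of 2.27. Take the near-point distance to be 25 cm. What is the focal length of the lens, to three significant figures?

For the image at infinity, M = D/f.
f = D/M = 25/2.27 = 11.013 cm.

11.0 cm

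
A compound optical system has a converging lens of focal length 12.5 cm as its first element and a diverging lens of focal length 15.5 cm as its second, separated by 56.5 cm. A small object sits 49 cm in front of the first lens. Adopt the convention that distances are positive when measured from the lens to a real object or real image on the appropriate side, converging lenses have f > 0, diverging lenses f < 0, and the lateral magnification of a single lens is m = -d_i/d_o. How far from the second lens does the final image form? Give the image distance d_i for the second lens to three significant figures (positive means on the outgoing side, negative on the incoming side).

-11.1 cm

First lens: d_i1 = 1/(1/12.5 - 1/49) = 16.781 cm.
That image sits 39.719 cm in front of the second lens, so d_o2 = 39.719 cm.
Second lens: d_i2 = 1/(1/(-15.5) - 1/(39.719)) = -11.149 cm.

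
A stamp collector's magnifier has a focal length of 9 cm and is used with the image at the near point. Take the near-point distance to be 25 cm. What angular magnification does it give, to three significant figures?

M = 1 + D/f = 1 + 25/9 = 3.778.

3.78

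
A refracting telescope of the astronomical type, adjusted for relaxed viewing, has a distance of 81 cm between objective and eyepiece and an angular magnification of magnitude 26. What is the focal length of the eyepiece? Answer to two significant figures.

In normal adjustment the tube length equals f_obj + f_eye and |M| = f_obj/f_eye.
So f_obj = 26 f_eye and 26 f_eye + f_eye = 81 cm, giving f_eye = 81/27 = 3.000 cm and f_obj = 78.000 cm.

3.0 cm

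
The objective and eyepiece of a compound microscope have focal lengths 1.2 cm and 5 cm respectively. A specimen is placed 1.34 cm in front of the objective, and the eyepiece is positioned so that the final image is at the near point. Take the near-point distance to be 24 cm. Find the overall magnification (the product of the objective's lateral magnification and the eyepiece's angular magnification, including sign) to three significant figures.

-49.7

Objective: 1/d_i = 1/f_obj - 1/d_o = 1/1.2 - 1/1.34 = 0.08706 cm^-1, so d_i = 11.486 cm.
m_obj = -d_i/d_o = -11.486/1.34 = -8.571.
Eyepiece angular magnification (image at near point): M_eye = 1 + D/f_e = 1 + 24/5 = 5.800.
Overall M = m_obj x M_eye = (-8.571)(5.800) = -49.71.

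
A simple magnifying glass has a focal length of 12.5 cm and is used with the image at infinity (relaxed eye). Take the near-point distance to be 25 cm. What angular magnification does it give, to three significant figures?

2.00

M = D/f = 25/12.5 = 2.000.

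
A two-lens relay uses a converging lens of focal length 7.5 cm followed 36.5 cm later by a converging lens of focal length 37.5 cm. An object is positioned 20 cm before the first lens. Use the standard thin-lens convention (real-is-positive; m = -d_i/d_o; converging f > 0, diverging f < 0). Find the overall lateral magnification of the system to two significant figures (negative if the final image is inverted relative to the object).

-1.7

Lens 1: 1/d_i1 = 1/f_1 - 1/d_o1 = 1/7.5 - 1/20 = 0.08333 cm^-1, so d_i1 = 12.000 cm.
m_1 = -(12.000)/20 = -0.6000.
The intermediate image is 12.000 cm to the right of lens 1, so d_o2 = L - d_i1 = 36.5 - 12.000 = 24.500 cm.
Lens 2: 1/d_i2 = 1/f_2 - 1/d_o2 = 1/37.5 - 1/(24.500) = -0.01415 cm^-1, so d_i2 = -70.673 cm.
m_2 = -(-70.673)/(24.500) = 2.8846.
Overall magnification: m = m_1 m_2 = -1.7308.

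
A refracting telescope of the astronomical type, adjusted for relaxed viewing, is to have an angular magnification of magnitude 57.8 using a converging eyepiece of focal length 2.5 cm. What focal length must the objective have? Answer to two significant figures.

|M| = f_obj/|f_eye|, so f_obj = |M| x |f_eye| = 57.8 x 2.5 = 144.500 cm.

140 cm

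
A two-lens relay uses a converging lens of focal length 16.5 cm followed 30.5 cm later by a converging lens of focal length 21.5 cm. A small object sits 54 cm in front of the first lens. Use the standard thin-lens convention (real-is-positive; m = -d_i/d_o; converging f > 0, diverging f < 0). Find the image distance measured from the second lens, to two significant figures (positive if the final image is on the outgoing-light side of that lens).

First lens: d_i1 = 1/(1/16.5 - 1/54) = 23.760 cm.
Object distance for lens 2: d_o2 = 30.5 - 23.760 = 6.740 cm.
Second lens: d_i2 = 1/(1/21.5 - 1/(6.740)) = -9.818 cm.

-9.8 cm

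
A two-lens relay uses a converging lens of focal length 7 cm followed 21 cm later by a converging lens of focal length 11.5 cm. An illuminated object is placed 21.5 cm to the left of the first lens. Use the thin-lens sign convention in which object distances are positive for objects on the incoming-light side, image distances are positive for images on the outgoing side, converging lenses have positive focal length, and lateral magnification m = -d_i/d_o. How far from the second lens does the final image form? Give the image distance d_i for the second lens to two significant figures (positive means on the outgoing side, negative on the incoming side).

First lens: d_i1 = 1/(1/7 - 1/21.5) = 10.379 cm.
Object distance for lens 2: d_o2 = 21 - 10.379 = 10.621 cm.
Second lens: d_i2 = 1/(1/11.5 - 1/(10.621)) = -138.902 cm.

-140 cm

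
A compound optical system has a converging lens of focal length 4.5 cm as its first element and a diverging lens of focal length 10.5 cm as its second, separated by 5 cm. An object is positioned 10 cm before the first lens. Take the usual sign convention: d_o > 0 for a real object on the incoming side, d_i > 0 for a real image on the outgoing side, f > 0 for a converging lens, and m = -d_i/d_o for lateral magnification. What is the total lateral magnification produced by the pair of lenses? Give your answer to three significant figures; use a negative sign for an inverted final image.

Lens 1: 1/d_i1 = 1/f_1 - 1/d_o1 = 1/4.5 - 1/10 = 0.12222 cm^-1, so d_i1 = 8.182 cm.
m_1 = -(8.182)/10 = -0.8182.
Since 8.182 cm > 5 cm, the first image lies past the second lens and serves as a virtual object: d_o2 = L - d_i1 = -3.182 cm.
Lens 2: 1/d_i2 = 1/f_2 - 1/d_o2 = 1/(-10.5) - 1/(-3.182) = 0.21905 cm^-1, so d_i2 = 4.565 cm.
m_2 = -(4.565)/(-3.182) = 1.4348.
Overall magnification: m = m_1 m_2 = -1.1739.

-1.17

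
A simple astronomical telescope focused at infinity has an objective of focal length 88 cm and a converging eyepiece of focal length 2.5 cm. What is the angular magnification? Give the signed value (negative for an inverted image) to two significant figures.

M = -f_obj/f_eye = -88/(2.5) = -35.200.

-35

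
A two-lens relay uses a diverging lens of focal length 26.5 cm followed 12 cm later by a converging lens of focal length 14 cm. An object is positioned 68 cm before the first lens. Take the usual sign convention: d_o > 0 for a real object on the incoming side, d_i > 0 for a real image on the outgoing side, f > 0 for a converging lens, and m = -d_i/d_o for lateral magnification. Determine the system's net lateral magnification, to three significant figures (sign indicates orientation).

-0.230

Lens 1: 1/d_i1 = 1/f_1 - 1/d_o1 = 1/(-26.5) - 1/68 = -0.05244 cm^-1, so d_i1 = -19.069 cm.
m_1 = -(-19.069)/68 = 0.2804.
With d_i1 < 0 the first image is virtual and lies on the object side; the object distance for lens 2 is d_o2 = 12 - (-19.069) = 31.069 cm.
Lens 2: 1/d_i2 = 1/f_2 - 1/d_o2 = 1/14 - 1/(31.069) = 0.03924 cm^-1, so d_i2 = 25.483 cm.
m_2 = -(25.483)/(31.069) = -0.8202.
The system's lateral magnification is m_1 m_2 = (0.2804)(-0.8202) = -0.2300.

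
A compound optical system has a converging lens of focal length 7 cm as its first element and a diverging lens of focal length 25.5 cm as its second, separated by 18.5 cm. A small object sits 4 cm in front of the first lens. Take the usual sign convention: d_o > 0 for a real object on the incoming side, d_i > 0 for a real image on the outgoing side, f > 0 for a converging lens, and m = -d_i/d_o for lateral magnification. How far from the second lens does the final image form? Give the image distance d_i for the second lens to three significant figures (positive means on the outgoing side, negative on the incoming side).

First lens: d_i1 = 1/(1/7 - 1/4) = -9.333 cm.
With d_i1 < 0 the first image is virtual and lies on the object side; the object distance for lens 2 is d_o2 = 18.5 - (-9.333) = 27.833 cm.
Second lens: d_i2 = 1/(1/(-25.5) - 1/(27.833)) = -13.308 cm.

-13.3 cm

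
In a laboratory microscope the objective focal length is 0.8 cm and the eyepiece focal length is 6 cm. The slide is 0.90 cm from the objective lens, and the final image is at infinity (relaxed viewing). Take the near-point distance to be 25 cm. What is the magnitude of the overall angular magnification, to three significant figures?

33.3

Objective: 1/d_i = 1/f_obj - 1/d_o = 1/0.8 - 1/0.90 = 0.13889 cm^-1, so d_i = 7.200 cm.
m_obj = -d_i/d_o = -7.200/0.90 = -8.000.
Eyepiece angular magnification (image at infinity): M_eye = D/f_e = 25/6 = 4.167.
Overall M = m_obj x M_eye = (-8.000)(4.167) = -33.33.
|M| = 33.33.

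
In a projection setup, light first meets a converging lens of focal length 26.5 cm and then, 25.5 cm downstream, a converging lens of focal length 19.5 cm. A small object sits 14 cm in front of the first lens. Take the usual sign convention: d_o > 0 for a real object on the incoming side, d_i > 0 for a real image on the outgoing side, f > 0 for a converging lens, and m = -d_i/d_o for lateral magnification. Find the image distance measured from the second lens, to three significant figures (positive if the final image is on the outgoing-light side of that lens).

30.2 cm

First lens: d_i1 = 1/(1/26.5 - 1/14) = -29.680 cm.
The intermediate image is virtual, 29.680 cm to the left of lens 1, so d_o2 = L - d_i1 = 25.5 - (-29.680) = 55.180 cm.
Second lens: d_i2 = 1/(1/19.5 - 1/(55.180)) = 30.157 cm.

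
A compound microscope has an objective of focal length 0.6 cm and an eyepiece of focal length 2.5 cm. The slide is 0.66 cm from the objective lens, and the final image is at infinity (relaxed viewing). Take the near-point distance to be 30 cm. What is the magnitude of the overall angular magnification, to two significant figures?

120

Objective: 1/d_i = 1/f_obj - 1/d_o = 1/0.6 - 1/0.66 = 0.15152 cm^-1, so d_i = 6.600 cm.
m_obj = -d_i/d_o = -6.600/0.66 = -10.000.
Eyepiece angular magnification (image at infinity): M_eye = D/f_e = 30/2.5 = 12.000.
Overall M = m_obj x M_eye = (-10.000)(12.000) = -120.00.
|M| = 120.00.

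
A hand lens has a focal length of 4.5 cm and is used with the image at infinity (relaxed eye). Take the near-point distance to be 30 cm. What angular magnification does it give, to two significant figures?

6.7

M = D/f = 30/4.5 = 6.667.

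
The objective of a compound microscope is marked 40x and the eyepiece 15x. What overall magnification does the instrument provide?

The overall magnification of a compound microscope is the product of the objective and eyepiece magnifications:
M = M_obj x M_eye = 40 x 15 = 600.

600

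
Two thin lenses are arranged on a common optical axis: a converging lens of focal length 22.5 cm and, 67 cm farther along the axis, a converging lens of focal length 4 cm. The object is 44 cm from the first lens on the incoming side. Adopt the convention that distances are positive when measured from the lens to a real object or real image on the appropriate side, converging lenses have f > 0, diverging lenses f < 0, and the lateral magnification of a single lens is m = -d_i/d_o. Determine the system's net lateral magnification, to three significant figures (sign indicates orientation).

Applying the thin-lens equation to the first lens, 1/22.5 = 1/44 + 1/d_i1, which gives d_i1 = 46.047 cm.
Its lateral magnification is m_1 = -d_i1/d_o1 = -(46.047)/44 = -1.0465.
Object distance for lens 2: d_o2 = 67 - 46.047 = 20.953 cm.
Applying the thin-lens equation again with f_2 = 4 cm and d_o2 = 20.953 cm gives d_i2 = 4.944 cm.
m_2 = -(4.944)/(20.953) = -0.2359.
Total m = m_1 x m_2 = (-1.0465)(-0.2359) = 0.2469.

0.247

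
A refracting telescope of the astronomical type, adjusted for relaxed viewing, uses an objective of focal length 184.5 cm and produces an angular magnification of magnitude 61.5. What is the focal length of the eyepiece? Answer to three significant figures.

3.00 cm

|M| = f_obj/f_eye, so f_eye = f_obj/|M| = 184.5/61.5 = 3.000 cm.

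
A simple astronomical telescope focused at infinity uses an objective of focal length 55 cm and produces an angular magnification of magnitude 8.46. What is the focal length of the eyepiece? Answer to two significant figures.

|M| = f_obj/f_eye, so f_eye = f_obj/|M| = 55/8.46 = 6.501 cm.

6.5 cm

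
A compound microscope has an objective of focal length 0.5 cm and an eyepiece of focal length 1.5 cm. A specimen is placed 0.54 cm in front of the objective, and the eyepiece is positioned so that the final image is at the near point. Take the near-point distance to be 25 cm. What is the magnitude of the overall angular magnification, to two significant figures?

220

Objective: 1/d_i = 1/f_obj - 1/d_o = 1/0.5 - 1/0.54 = 0.14815 cm^-1, so d_i = 6.750 cm.
m_obj = -d_i/d_o = -6.750/0.54 = -12.500.
Eyepiece angular magnification (image at near point): M_eye = 1 + D/f_e = 1 + 25/1.5 = 17.667.
Overall M = m_obj x M_eye = (-12.500)(17.667) = -220.83.
|M| = 220.83.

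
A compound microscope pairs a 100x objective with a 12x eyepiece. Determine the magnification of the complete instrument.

The overall magnification of a compound microscope is the product of the objective and eyepiece magnifications:
M = M_obj x M_eye = 100 x 12 = 1200.

1200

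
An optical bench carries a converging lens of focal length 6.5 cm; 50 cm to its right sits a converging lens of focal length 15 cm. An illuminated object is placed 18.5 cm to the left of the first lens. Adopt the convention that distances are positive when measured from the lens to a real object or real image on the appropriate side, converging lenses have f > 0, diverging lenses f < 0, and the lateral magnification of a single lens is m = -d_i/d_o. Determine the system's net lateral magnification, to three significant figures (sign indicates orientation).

Applying the thin-lens equation to the first lens, 1/6.5 = 1/18.5 + 1/d_i1, which gives d_i1 = 10.021 cm.
Its lateral magnification is m_1 = -d_i1/d_o1 = -(10.021)/18.5 = -0.5417.
The intermediate image is 10.021 cm to the right of lens 1, so d_o2 = L - d_i1 = 50 - 10.021 = 39.979 cm.
Applying the thin-lens equation again with f_2 = 15 cm and d_o2 = 39.979 cm gives d_i2 = 24.008 cm.
m_2 = -(24.008)/(39.979) = -0.6005.
The system's lateral magnification is m_1 m_2 = (-0.5417)(-0.6005) = 0.3253.

0.325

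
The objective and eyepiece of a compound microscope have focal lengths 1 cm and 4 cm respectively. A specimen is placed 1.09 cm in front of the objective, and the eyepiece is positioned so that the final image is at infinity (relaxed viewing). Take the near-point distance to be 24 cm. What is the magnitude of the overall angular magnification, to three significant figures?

66.7

Objective: 1/d_i = 1/f_obj - 1/d_o = 1/1 - 1/1.09 = 0.08257 cm^-1, so d_i = 12.111 cm.
m_obj = -d_i/d_o = -12.111/1.09 = -11.111.
Eyepiece angular magnification (image at infinity): M_eye = D/f_e = 24/4 = 6.000.
Overall M = m_obj x M_eye = (-11.111)(6.000) = -66.67.
|M| = 66.67.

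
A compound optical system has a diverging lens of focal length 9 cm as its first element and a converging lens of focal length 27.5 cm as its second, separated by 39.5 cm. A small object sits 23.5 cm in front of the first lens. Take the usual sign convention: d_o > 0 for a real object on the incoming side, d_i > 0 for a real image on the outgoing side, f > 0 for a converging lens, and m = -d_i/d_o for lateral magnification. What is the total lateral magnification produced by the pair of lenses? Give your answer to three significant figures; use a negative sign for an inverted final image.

First lens: d_i1 = 1/(1/(-9) - 1/23.5) = -6.508 cm.
m_1 = -(-6.508)/23.5 = 0.2769.
With d_i1 < 0 the first image is virtual and lies on the object side; the object distance for lens 2 is d_o2 = 39.5 - (-6.508) = 46.008 cm.
Second lens: d_i2 = 1/(1/27.5 - 1/(46.008)) = 68.361 cm.
m_2 = -(68.361)/(46.008) = -1.4859.
Overall magnification: m = m_1 m_2 = -0.4115.

-0.411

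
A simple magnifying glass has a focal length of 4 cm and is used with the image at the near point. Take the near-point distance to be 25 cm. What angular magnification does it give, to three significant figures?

7.25

M = 1 + D/f = 1 + 25/4 = 7.250.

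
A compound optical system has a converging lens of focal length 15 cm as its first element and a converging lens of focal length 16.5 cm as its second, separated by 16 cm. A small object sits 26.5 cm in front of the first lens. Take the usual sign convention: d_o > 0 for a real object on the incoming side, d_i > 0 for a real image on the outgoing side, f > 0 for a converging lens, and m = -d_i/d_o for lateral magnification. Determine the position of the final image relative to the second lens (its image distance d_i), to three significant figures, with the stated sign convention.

8.74 cm

First lens: d_i1 = 1/(1/15 - 1/26.5) = 34.565 cm.
Since 34.565 cm > 16 cm, the first image lies past the second lens and serves as a virtual object: d_o2 = L - d_i1 = -18.565 cm.
Second lens: d_i2 = 1/(1/16.5 - 1/(-18.565)) = 8.736 cm.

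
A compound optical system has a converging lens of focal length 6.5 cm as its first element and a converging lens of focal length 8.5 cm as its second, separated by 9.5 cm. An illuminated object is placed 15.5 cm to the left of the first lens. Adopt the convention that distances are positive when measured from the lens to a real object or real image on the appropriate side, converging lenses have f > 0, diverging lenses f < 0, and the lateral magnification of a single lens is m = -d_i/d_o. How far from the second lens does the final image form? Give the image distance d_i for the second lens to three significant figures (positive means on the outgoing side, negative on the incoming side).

1.41 cm

Applying the thin-lens equation to the first lens, 1/6.5 = 1/15.5 + 1/d_i1, which gives d_i1 = 11.194 cm.
This image would form 11.194 cm past lens 1, i.e. 1.694 cm beyond lens 2, so it is a virtual object for lens 2: d_o2 = 9.5 - 11.194 = -1.694 cm.
Applying the thin-lens equation again with f_2 = 8.5 cm and d_o2 = -1.694 cm gives d_i2 = 1.413 cm.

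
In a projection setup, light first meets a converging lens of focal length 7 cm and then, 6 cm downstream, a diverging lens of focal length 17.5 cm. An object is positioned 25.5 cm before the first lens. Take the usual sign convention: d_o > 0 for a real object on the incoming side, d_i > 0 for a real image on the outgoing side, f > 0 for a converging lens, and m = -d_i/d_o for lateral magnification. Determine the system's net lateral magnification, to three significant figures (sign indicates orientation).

Applying the thin-lens equation to the first lens, 1/7 = 1/25.5 + 1/d_i1, which gives d_i1 = 9.649 cm.
Its lateral magnification is m_1 = -d_i1/d_o1 = -(9.649)/25.5 = -0.3784.
This image would form 9.649 cm past lens 1, i.e. 3.649 cm beyond lens 2, so it is a virtual object for lens 2: d_o2 = 6 - 9.649 = -3.649 cm.
Applying the thin-lens equation again with f_2 = -17.5 cm and d_o2 = -3.649 cm gives d_i2 = 4.610 cm.
m_2 = -(4.610)/(-3.649) = 1.2634.
The system's lateral magnification is m_1 m_2 = (-0.3784)(1.2634) = -0.4780.

-0.478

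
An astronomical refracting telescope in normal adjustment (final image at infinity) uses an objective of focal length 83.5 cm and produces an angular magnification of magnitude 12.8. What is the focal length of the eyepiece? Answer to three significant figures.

|M| = f_obj/f_eye, so f_eye = f_obj/|M| = 83.5/12.8 = 6.523 cm.

6.52 cm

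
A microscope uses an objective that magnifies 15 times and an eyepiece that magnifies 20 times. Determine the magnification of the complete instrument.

300

The overall magnification of a compound microscope is the product of the objective and eyepiece magnifications:
M = M_obj x M_eye = 15 x 20 = 300.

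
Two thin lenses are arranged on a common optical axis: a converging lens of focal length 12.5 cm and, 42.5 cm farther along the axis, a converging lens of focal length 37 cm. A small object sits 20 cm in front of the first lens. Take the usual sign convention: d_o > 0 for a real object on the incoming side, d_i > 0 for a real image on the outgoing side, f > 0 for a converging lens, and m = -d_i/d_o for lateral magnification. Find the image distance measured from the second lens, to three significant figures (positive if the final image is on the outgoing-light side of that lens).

-12.2 cm

Lens 1: 1/d_i1 = 1/f_1 - 1/d_o1 = 1/12.5 - 1/20 = 0.03000 cm^-1, so d_i1 = 33.333 cm.
Object distance for lens 2: d_o2 = 42.5 - 33.333 = 9.167 cm.
Lens 2: 1/d_i2 = 1/f_2 - 1/d_o2 = 1/37 - 1/(9.167) = -0.08206 cm^-1, so d_i2 = -12.186 cm.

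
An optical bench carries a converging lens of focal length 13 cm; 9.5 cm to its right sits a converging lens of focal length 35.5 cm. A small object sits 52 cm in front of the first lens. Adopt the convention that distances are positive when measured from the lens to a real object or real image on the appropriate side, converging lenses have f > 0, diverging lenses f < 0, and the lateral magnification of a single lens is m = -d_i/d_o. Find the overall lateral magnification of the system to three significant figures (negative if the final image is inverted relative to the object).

Applying the thin-lens equation to the first lens, 1/13 = 1/52 + 1/d_i1, which gives d_i1 = 17.333 cm.
Its lateral magnification is m_1 = -d_i1/d_o1 = -(17.333)/52 = -0.3333.
Since 17.333 cm > 9.5 cm, the first image lies past the second lens and serves as a virtual object: d_o2 = L - d_i1 = -7.833 cm.
Applying the thin-lens equation again with f_2 = 35.5 cm and d_o2 = -7.833 cm gives d_i2 = 6.417 cm.
m_2 = -(6.417)/(-7.833) = 0.8192.
Overall magnification: m = m_1 m_2 = -0.2731.

-0.273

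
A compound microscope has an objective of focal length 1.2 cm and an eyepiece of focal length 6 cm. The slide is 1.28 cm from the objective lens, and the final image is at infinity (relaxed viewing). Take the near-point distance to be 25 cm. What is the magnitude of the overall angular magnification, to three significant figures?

62.5

Objective: 1/d_i = 1/f_obj - 1/d_o = 1/1.2 - 1/1.28 = 0.05208 cm^-1, so d_i = 19.200 cm.
m_obj = -d_i/d_o = -19.200/1.28 = -15.000.
Eyepiece angular magnification (image at infinity): M_eye = D/f_e = 25/6 = 4.167.
Overall M = m_obj x M_eye = (-15.000)(4.167) = -62.50.
|M| = 62.50.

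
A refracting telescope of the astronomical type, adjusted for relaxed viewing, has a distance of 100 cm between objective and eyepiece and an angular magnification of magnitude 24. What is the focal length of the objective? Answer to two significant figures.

96 cm

In normal adjustment the tube length equals f_obj + f_eye and |M| = f_obj/f_eye.
So f_obj = 24 f_eye and 24 f_eye + f_eye = 100 cm, giving f_eye = 100/25 = 4.000 cm and f_obj = 96.000 cm.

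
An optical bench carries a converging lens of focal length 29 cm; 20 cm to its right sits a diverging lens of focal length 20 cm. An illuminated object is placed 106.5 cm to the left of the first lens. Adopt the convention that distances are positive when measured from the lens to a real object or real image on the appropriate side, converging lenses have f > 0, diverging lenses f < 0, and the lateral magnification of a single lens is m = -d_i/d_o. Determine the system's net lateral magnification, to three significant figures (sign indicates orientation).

-50.4

Applying the thin-lens equation to the first lens, 1/29 = 1/106.5 + 1/d_i1, which gives d_i1 = 39.852 cm.
Its lateral magnification is m_1 = -d_i1/d_o1 = -(39.852)/106.5 = -0.3742.
Since 39.852 cm > 20 cm, the first image lies past the second lens and serves as a virtual object: d_o2 = L - d_i1 = -19.852 cm.
Applying the thin-lens equation again with f_2 = -20 cm and d_o2 = -19.852 cm gives d_i2 = 2675.652 cm.
m_2 = -(2675.652)/(-19.852) = 134.7826.
Total m = m_1 x m_2 = (-0.3742)(134.7826) = -50.4348.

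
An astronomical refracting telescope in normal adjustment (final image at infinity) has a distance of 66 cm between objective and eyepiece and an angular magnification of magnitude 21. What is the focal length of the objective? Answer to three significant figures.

63.0 cm

In normal adjustment the tube length equals f_obj + f_eye and |M| = f_obj/f_eye.
So f_obj = 21 f_eye and 21 f_eye + f_eye = 66 cm, giving f_eye = 66/22 = 3.000 cm and f_obj = 63.000 cm.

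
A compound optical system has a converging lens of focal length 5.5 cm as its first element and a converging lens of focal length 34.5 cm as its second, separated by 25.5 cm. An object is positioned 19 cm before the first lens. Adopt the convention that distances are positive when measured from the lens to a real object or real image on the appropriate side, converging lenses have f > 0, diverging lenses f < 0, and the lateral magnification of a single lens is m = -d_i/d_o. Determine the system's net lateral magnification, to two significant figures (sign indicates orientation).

-0.84

Lens 1: 1/d_i1 = 1/f_1 - 1/d_o1 = 1/5.5 - 1/19 = 0.12919 cm^-1, so d_i1 = 7.741 cm.
m_1 = -(7.741)/19 = -0.4074.
Object distance for lens 2: d_o2 = 25.5 - 7.741 = 17.759 cm.
Lens 2: 1/d_i2 = 1/f_2 - 1/d_o2 = 1/34.5 - 1/(17.759) = -0.02732 cm^-1, so d_i2 = -36.599 cm.
m_2 = -(-36.599)/(17.759) = 2.0608.
Overall magnification: m = m_1 m_2 = -0.8396.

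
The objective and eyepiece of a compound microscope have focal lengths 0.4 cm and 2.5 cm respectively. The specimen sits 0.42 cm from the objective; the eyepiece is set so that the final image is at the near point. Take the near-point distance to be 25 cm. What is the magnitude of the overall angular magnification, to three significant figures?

Objective: 1/d_i = 1/f_obj - 1/d_o = 1/0.4 - 1/0.42 = 0.11905 cm^-1, so d_i = 8.400 cm.
m_obj = -d_i/d_o = -8.400/0.42 = -20.000.
Eyepiece angular magnification (image at near point): M_eye = 1 + D/f_e = 1 + 25/2.5 = 11.000.
Overall M = m_obj x M_eye = (-20.000)(11.000) = -220.00.
|M| = 220.00.

220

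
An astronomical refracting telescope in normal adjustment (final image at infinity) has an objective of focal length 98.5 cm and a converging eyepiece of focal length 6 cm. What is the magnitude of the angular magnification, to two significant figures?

|M| = f_obj/|f_eye| = 98.5/6 = 16.417.

16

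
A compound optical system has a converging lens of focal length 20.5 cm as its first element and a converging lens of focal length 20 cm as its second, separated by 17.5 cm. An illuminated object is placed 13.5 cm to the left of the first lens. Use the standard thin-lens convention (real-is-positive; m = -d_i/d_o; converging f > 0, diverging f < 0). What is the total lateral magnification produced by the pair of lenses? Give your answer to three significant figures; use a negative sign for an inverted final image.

First lens: d_i1 = 1/(1/20.5 - 1/13.5) = -39.536 cm.
m_1 = -(-39.536)/13.5 = 2.9286.
The intermediate image is virtual, 39.536 cm to the left of lens 1, so d_o2 = L - d_i1 = 17.5 - (-39.536) = 57.036 cm.
Second lens: d_i2 = 1/(1/20 - 1/(57.036)) = 30.800 cm.
m_2 = -(30.800)/(57.036) = -0.5400.
Overall magnification: m = m_1 m_2 = -1.5815.

-1.58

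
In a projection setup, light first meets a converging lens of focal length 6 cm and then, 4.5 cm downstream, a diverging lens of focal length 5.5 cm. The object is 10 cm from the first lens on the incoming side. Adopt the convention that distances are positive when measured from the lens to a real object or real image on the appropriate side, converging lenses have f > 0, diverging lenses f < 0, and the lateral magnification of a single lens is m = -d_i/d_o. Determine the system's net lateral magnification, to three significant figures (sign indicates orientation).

Applying the thin-lens equation to the first lens, 1/6 = 1/10 + 1/d_i1, which gives d_i1 = 15.000 cm.
Its lateral magnification is m_1 = -d_i1/d_o1 = -(15.000)/10 = -1.5000.
This image would form 15.000 cm past lens 1, i.e. 10.500 cm beyond lens 2, so it is a virtual object for lens 2: d_o2 = 4.5 - 15.000 = -10.500 cm.
Applying the thin-lens equation again with f_2 = -5.5 cm and d_o2 = -10.500 cm gives d_i2 = -11.550 cm.
m_2 = -(-11.550)/(-10.500) = -1.1000.
Total m = m_1 x m_2 = (-1.5000)(-1.1000) = 1.6500.

1.65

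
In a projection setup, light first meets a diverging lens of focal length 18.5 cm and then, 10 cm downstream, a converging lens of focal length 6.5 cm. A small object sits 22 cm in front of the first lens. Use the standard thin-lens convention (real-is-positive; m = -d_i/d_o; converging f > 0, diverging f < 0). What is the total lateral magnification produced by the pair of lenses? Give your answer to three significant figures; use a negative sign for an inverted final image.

-0.219

First lens: d_i1 = 1/(1/(-18.5) - 1/22) = -10.049 cm.
m_1 = -(-10.049)/22 = 0.4568.
The intermediate image is virtual, 10.049 cm to the left of lens 1, so d_o2 = L - d_i1 = 10 - (-10.049) = 20.049 cm.
Second lens: d_i2 = 1/(1/6.5 - 1/(20.049)) = 9.618 cm.
m_2 = -(9.618)/(20.049) = -0.4797.
The system's lateral magnification is m_1 m_2 = (0.4568)(-0.4797) = -0.2191.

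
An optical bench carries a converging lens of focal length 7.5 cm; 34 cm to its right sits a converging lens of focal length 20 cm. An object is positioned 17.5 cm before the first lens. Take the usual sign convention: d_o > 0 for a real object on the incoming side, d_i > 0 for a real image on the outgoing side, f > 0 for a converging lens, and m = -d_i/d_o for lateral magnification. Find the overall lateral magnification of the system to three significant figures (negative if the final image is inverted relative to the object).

17.1

Applying the thin-lens equation to the first lens, 1/7.5 = 1/17.5 + 1/d_i1, which gives d_i1 = 13.125 cm.
Its lateral magnification is m_1 = -d_i1/d_o1 = -(13.125)/17.5 = -0.7500.
That image sits 20.875 cm in front of the second lens, so d_o2 = 20.875 cm.
Applying the thin-lens equation again with f_2 = 20 cm and d_o2 = 20.875 cm gives d_i2 = 477.143 cm.
m_2 = -(477.143)/(20.875) = -22.8571.
Total m = m_1 x m_2 = (-0.7500)(-22.8571) = 17.1429.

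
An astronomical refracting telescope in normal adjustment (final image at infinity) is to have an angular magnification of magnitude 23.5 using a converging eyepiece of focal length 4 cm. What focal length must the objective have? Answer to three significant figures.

|M| = f_obj/|f_eye|, so f_obj = |M| x |f_eye| = 23.5 x 4 = 94.000 cm.

94.0 cm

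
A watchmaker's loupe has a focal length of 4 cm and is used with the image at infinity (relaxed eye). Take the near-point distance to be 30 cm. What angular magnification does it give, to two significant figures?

M = D/f = 30/4 = 7.500.

7.5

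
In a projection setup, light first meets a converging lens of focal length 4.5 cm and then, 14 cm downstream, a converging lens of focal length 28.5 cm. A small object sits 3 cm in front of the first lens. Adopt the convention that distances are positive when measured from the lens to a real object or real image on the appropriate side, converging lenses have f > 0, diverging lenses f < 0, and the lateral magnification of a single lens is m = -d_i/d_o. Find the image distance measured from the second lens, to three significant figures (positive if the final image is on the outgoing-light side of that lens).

Applying the thin-lens equation to the first lens, 1/4.5 = 1/3 + 1/d_i1, which gives d_i1 = -9.000 cm.
The intermediate image is virtual, 9.000 cm to the left of lens 1, so d_o2 = L - d_i1 = 14 - (-9.000) = 23.000 cm.
Applying the thin-lens equation again with f_2 = 28.5 cm and d_o2 = 23.000 cm gives d_i2 = -119.182 cm.

-119 cm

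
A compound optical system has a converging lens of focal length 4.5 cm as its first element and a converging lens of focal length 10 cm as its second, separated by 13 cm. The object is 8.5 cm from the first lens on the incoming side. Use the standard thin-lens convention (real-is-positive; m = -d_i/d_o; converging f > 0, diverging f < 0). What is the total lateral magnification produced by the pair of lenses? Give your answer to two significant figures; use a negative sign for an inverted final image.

-1.7

Lens 1: 1/d_i1 = 1/f_1 - 1/d_o1 = 1/4.5 - 1/8.5 = 0.10458 cm^-1, so d_i1 = 9.563 cm.
m_1 = -(9.563)/8.5 = -1.1250.
That image sits 3.437 cm in front of the second lens, so d_o2 = 3.437 cm.
Lens 2: 1/d_i2 = 1/f_2 - 1/d_o2 = 1/10 - 1/(3.437) = -0.19091 cm^-1, so d_i2 = -5.238 cm.
m_2 = -(-5.238)/(3.437) = 1.5238.
The system's lateral magnification is m_1 m_2 = (-1.1250)(1.5238) = -1.7143.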